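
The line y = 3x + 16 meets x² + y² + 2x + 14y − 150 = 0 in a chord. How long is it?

8√10

Centre (−1, −7), r² = 200. Perpendicular distance d from centre to line = |20| / √10 = 20/√10.
Chord = 2√(r² − d²) = 2·√(160) = 8√10.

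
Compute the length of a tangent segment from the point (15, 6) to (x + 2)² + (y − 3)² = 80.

With centre O = (−2, 3), |OP|² = 298 and r² = 80.
By the tangent–radius right angle, tangent length = √(|PO|² − r²) = √218.

√218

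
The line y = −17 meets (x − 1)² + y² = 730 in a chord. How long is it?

42

Substitute y = −17:
x² − 2x − 440 = 0
x = 22 or x = −20, giving (22, −17) and (−20, −17).
|(22, −17) − (−20, −17)| = √((42)² + (0)²) = 42.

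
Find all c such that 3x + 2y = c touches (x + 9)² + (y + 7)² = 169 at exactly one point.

c = −41 ± 13√13

The line touches the circle iff its distance from (−9, −7) is 13:
|3·(−9) + 2·(−7) − c| / √13 = 13
|c − (−41)| = 13√13.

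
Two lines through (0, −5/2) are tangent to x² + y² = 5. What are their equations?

x − 2y = 5 and x + 2y = −5

Write the tangent as mx − y + (−5/2 − m·(0)) = 0 and set its distance from the centre to √5:
(0m − (5/2))² = 5(m² + 1)
4m² − 1 = 0, so m = 1/2 or m = −1/2.
With m = 1/2: x − 2y = 5. With m = −1/2: x + 2y = −5.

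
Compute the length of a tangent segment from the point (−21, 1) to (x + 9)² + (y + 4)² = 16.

With centre O = (−9, −4), |OP|² = 169 and r² = 16.
Power of the point: PT² = |PO|² − r² = 153, so PT = 3√17.

3√17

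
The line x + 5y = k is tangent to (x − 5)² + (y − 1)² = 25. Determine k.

k = 10 ± 5√26

The line touches the circle iff its distance from (5, 1) is 5:
|1·5 + 5·1 − k| / √26 = 5
|k − (10)| = 5√26.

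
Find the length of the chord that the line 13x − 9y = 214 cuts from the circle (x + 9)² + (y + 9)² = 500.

Centre (−9, −9), r² = 500. Perpendicular distance d from centre to line = |−250| / √250 = 250/√250.
Chord = 2√(r² − d²) = 2·√(250) = 10√10.

10√10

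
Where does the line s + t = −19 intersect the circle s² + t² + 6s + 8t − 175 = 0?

(−17, −2) and (−1, −18)

Express t = −s − 19 and substitute into the circle:
2s² + 36s + 34 = 0  ⟹  s² + 18s + 17 = 0
s = −1 or s = −17, giving (−1, −18) and (−17, −2).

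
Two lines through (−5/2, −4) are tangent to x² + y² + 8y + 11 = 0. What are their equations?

Write the tangent as mx − y + (−4 − m·(−5/2)) = 0 and set its distance from the centre to √5:
[m·(5/2) − (0)]² = 5(m² + 1)
m² − 4 = 0, so m = 2 or m = −2.
Through (−5/2, −4) these give 2x − y = −1 and 2x + y = −9.

2x − y = −1 and 2x + y = −9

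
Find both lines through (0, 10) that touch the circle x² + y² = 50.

A line y − (10) = m(x − (0)) is tangent when its distance from (0, 0) is 5√2:
(0m − (−10))² = 50(m² + 1)
m² − 1 = 0, so m = −1 or m = 1.
Through (0, 10) these give x + y = 10 and x − y = −10.

x + y = 10 and x − y = −10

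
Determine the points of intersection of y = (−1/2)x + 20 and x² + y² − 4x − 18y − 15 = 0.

(2, 19) and (10, 15)

Substitute y = (40 − x)/2:
5x² − 60x + 100 = 0  ⟹  x² − 12x + 20 = 0
x = 10 or x = 2, giving (10, 15) and (2, 19).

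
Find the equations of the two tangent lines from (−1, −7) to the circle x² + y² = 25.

Let a tangent through (−1, −7) have slope m. Its distance from (0, 0) must equal 5:
[m·(1) − (7)]² = 25(m² + 1)
12m² + 7m − 12 = 0, so m = 3/4 or m = −4/3.
Through (−1, −7) these give 3x − 4y = 25 and 4x + 3y = −25.

3x − 4y = 25 and 4x + 3y = −25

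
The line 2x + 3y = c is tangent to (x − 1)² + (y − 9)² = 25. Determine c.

c = 29 ± 5√13

The line touches the circle iff its distance from (1, 9) is 5:
|2·1 + 3·9 − c| / √13 = 5
|c − (29)| = 5√13.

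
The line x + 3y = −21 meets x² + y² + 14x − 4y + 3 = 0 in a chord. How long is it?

From the line, y = (−21 − x)/3. Substituting:
10x² + 180x + 720 = 0  ⟹  x² + 18x + 72 = 0
x = −6 or x = −12, giving (−6, −5) and (−12, −3).
Chord length = distance between (−6, −5) and (−12, −3) = √40 = 2√10.

2√10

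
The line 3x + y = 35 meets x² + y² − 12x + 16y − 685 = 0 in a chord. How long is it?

From the line, y = −3x + 35. Substituting:
10x² − 270x + 1100 = 0  ⟹  x² − 27x + 110 = 0
x = 22 or x = 5, giving (22, −31) and (5, 20).
|(22, −31) − (5, 20)| = √((17)² + (−51)²) = 17√10.

17√10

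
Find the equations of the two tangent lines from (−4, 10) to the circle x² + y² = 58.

Write the tangent as mx − y + (10 − m·(−4)) = 0 and set its distance from the centre to √58:
[m·(4) − (−10)]² = 58(m² + 1)
21m² − 40m − 21 = 0, so m = 7/3 or m = −3/7.
Through (−4, 10) these give 7x − 3y = −58 and 3x + 7y = 58.

7x − 3y = −58 and 3x + 7y = 58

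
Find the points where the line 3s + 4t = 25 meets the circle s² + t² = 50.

Substitute t = (25 − 3s)/4:
25s² − 150s − 175 = 0  ⟹  s² − 6s − 7 = 0
s = 7 or s = −1, giving (7, 1) and (−1, 7).

(−1, 7) and (7, 1)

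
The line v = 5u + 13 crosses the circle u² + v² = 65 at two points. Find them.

Express v = 5u + 13 and substitute into the circle:
26u² + 130u + 104 = 0  ⟹  u² + 5u + 4 = 0
u = −1 or u = −4, giving (−1, 8) and (−4, −7).

(−4, −7) and (−1, 8)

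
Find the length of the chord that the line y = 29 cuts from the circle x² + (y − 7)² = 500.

8

Substitute y = 29:
x² − 16 = 0
x = 4 or x = −4, giving (4, 29) and (−4, 29).
Chord length = distance between (4, 29) and (−4, 29) = √64 = 8.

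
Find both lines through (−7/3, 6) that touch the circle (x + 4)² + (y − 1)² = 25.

y = 6 and 3x + 4y = 17

Write the tangent as mx − y + (6 − m·(−7/3)) = 0 and set its distance from the centre to 5:
[m·(−5/3) − (−5)]² = 25(m² + 1)
4m² + 3m = 0, so m = 0 or m = −3/4.
With m = 0: y = 6. With m = −3/4: 3x + 4y = 17.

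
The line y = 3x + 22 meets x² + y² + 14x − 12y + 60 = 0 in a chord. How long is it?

Express y = 3x + 22 and substitute into the circle:
10x² + 110x + 280 = 0  ⟹  x² + 11x + 28 = 0
x = −4 or x = −7, giving (−4, 10) and (−7, 1).
Chord length = distance between (−4, 10) and (−7, 1) = √90 = 3√10.

3√10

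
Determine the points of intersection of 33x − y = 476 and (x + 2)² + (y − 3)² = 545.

(14, −14) and (15, 19)

From the line, y = 33x − 476. Substituting:
1090x² − 31610x + 228900 = 0  ⟹  x² − 29x + 210 = 0
x = 15 or x = 14, giving (15, 19) and (14, −14).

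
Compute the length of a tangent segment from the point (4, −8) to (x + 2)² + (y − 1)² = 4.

The centre is (−2, 1) and r = 2. The square of the distance from P to the centre is 36 + 81 = 117.
By the tangent–radius right angle, tangent length = √(|PO|² − r²) = √113.

√113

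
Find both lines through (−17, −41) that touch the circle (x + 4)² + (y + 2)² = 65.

Write the tangent as mx − y + (−41 − m·(−17)) = 0 and set its distance from the centre to √65:
(13m − (39))² = 65(m² + 1)
4m² − 39m + 56 = 0, so m = 7/4 or m = 8.
With m = 7/4: 7x − 4y = 45. With m = 8: 8x − y = −95.

7x − 4y = 45 and 8x − y = −95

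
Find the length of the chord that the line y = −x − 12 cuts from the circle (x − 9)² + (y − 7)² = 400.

4√2

The distance from (9, 7) to the line is 28/√2, and r² = 400.
Chord = 2√(r² − d²) = 2·√(8) = 4√2.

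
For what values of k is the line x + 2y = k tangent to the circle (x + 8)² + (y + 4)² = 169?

Tangency holds when the distance from the centre (−8, −4) to the line equals the radius 13:
|1·(−8) + 2·(−4) − k| / √5 = 13
|k − (−16)| = 13√5.

k = −16 ± 13√5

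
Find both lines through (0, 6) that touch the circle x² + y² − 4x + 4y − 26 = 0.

5x − 3y = −18 and 3x + 5y = 30

A line y − (6) = m(x − (0)) is tangent when its distance from (2, −2) is √34:
(2m − (−8))² = 34(m² + 1)
15m² − 16m − 15 = 0, so m = 5/3 or m = −3/5.
With m = 5/3: 5x − 3y = −18. With m = −3/5: 3x + 5y = 30.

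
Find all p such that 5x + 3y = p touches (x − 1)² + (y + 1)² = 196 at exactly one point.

p = 2 ± 14√34

For a tangent, require d(centre, line) = r = 14.
|5·1 + 3·(−1) − p| / √34 = 14
|p − (2)| = 14√34.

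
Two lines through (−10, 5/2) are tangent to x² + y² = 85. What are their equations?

Let a tangent through (−10, 5/2) have slope m. Its distance from (0, 0) must equal √85:
(10m − (−5/2))² = 85(m² + 1)
12m² + 40m − 63 = 0, so m = 7/6 or m = −9/2.
Through (−10, 5/2) these give 7x − 6y = −85 and 9x + 2y = −85.

7x − 6y = −85 and 9x + 2y = −85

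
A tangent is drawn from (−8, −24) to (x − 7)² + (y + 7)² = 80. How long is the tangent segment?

√434

The centre is (7, −7) and r = 4√5. The square of the distance from P to the centre is 225 + 289 = 514.
The tangent meets the radius at right angles, so tangent² = |PO|² − r² = 514 − 80 = 434.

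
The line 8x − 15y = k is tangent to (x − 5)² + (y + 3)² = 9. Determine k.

Tangency holds when the distance from the centre (5, −3) to the line equals the radius 3:
|8·5 − 15·(−3) − k| / √289 = 3
|k − (85)| = 3·17, so k = 136 or k = 34.

k = 34 or k = 136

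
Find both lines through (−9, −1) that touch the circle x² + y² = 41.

5x − 4y = −41 and 4x + 5y = −41

A line y − (−1) = m(x − (−9)) is tangent when its distance from (0, 0) is √41:
(9m − (1))² = 41(m² + 1)
20m² − 9m − 20 = 0, so m = 5/4 or m = −4/5.
Through (−9, −1) these give 5x − 4y = −41 and 4x + 5y = −41.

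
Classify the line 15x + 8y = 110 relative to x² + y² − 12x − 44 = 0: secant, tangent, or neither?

secant

Substituting the line into the circle gives 289x² − 4068x + 9284 = 0.
Discriminant = (−4068)² − 4·289·(9284) = 5816320 > 0.
Two real roots: the line is a secant.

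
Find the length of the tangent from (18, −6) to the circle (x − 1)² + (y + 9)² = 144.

√154

Centre (1, −9), r² = 144. |PO|² = (17)² + (3)² = 298.
By the tangent–radius right angle, tangent length = √(|PO|² − r²) = √154.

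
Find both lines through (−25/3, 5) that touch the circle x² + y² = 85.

Write the tangent as mx − y + (5 − m·(−25/3)) = 0 and set its distance from the centre to √85:
(25/3m − (−5))² = 85(m² + 1)
14m² − 75m + 54 = 0, so m = 6/7 or m = 9/2.
With m = 6/7: 6x − 7y = −85. With m = 9/2: 9x − 2y = −85.

6x − 7y = −85 and 9x − 2y = −85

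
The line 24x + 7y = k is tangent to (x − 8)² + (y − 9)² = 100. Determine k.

k = 5 or k = 505

The line touches the circle iff its distance from (8, 9) is 10:
|24·8 + 7·9 − k| / √625 = 10
|k − (255)| = 10·25, so k = 505 or k = 5.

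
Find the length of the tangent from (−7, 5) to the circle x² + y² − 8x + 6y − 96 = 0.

8

The centre is (4, −3) and r = 11. The square of the distance from P to the centre is 121 + 64 = 185.
The tangent meets the radius at right angles, so tangent² = |PO|² − r² = 185 − 121 = 64.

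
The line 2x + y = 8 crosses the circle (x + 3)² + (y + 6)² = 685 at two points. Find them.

(−6, 20) and (16, −24)

Substitute y = −2x + 8:
5x² − 50x − 480 = 0  ⟹  x² − 10x − 96 = 0
x = 16 or x = −6, giving (16, −24) and (−6, 20).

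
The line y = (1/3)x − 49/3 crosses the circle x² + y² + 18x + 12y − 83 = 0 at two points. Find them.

(−11, −20) and (1, −16)

From the line, y = (−49 + x)/3. Substituting:
10x² + 100x − 110 = 0  ⟹  x² + 10x − 11 = 0
x = 1 or x = −11, giving (1, −16) and (−11, −20).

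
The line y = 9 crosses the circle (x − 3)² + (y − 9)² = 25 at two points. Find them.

(−2, 9) and (8, 9)

Express y = 9 and substitute into the circle:
x² − 6x − 16 = 0
x = 8 or x = −2, giving (8, 9) and (−2, 9).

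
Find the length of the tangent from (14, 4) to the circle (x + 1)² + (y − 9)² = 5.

The centre is (−1, 9) and r = √5. The square of the distance from P to the centre is 225 + 25 = 250.
By the tangent–radius right angle, tangent length = √(|PO|² − r²) = √245 = 7√5.

7√5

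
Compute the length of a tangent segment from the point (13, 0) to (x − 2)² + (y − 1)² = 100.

√22

The centre is (2, 1) and r = 10. The square of the distance from P to the centre is 121 + 1 = 122.
Power of the point: PT² = |PO|² − r² = 22, so PT = √22.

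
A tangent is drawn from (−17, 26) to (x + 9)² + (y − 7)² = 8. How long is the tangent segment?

√417

Centre (−9, 7), r² = 8. |PO|² = (−8)² + (19)² = 425.
Power of the point: PT² = |PO|² − r² = 417, so PT = √417.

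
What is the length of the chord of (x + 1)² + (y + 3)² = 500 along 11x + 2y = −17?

20√5

Substitute y = (−17 − 11x)/2:
125x² + 250x − 1875 = 0  ⟹  x² + 2x − 15 = 0
x = 3 or x = −5, giving (3, −25) and (−5, 19).
Chord length = distance between (3, −25) and (−5, 19) = √2000 = 20√5.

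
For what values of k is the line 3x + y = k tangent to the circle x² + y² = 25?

The line touches the circle iff its distance from (0, 0) is 5:
|3·0 + 1·0 − k| / √10 = 5
|k| = 5√10.

k = ±5√10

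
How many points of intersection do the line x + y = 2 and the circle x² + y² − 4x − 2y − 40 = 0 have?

d² = (1·2 + 1·1 − (2))²/2 = 1/2; r² = 45.
Since d² < r², the line cuts the circle twice.

2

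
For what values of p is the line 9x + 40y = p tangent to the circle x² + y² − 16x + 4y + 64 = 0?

p = −90 or p = 74

Tangency holds when the distance from the centre (8, −2) to the line equals the radius 2:
|9·8 + 40·(−2) − p| / √1681 = 2
|p − (−8)| = 2·41, so p = 74 or p = −90.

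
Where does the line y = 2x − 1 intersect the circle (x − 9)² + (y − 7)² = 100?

Express y = 2x − 1 and substitute into the circle:
5x² − 50x + 45 = 0  ⟹  x² − 10x + 9 = 0
x = 9 or x = 1, giving (9, 17) and (1, 1).

(1, 1) and (9, 17)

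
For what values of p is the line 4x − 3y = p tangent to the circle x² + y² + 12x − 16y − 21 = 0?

Tangency holds when the distance from the centre (−6, 8) to the line equals the radius 11:
|4·(−6) − 3·8 − p| / √25 = 11
|p − (−48)| = 11·5, so p = 7 or p = −103.

p = −103 or p = 7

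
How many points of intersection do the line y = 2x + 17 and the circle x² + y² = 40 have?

Substituting the line into the circle gives 5x² + 68x + 249 = 0.
Δ = 4624 − 4980 = −356.
No real roots: the line does not meet the circle.

0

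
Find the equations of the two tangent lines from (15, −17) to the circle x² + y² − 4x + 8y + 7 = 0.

3x + 2y = 11 and 2x + 3y = −21

Let a tangent through (15, −17) have slope m. Its distance from (2, −4) must equal √13:
(−13m − (13))² = 13(m² + 1)
6m² + 13m + 6 = 0, so m = −3/2 or m = −2/3.
Through (15, −17) these give 3x + 2y = 11 and 2x + 3y = −21.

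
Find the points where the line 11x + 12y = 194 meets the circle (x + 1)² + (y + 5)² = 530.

(−2, 18) and (22, −4)

Express y = (194 − 11x)/12 and substitute into the circle:
265x² − 5300x − 11660 = 0  ⟹  x² − 20x − 44 = 0
x = 22 or x = −2, giving (22, −4) and (−2, 18).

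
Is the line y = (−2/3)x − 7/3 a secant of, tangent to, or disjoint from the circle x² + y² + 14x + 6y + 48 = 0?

disjoint

Substituting the line into the circle gives 13x² + 118x + 355 = 0.
Discriminant = (118)² − 4·13·(355) = −4536 < 0.
No real roots: the line does not meet the circle.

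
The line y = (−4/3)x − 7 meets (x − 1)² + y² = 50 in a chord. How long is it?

The distance from (1, 0) to the line is 25/√25, and r² = 50.
Half the chord is √(r² − d²) = √(25), so the full chord is 10.

10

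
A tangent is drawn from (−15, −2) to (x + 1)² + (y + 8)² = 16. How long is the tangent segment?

Centre (−1, −8), r² = 16. |PO|² = (−14)² + (6)² = 232.
Power of the point: PT² = |PO|² − r² = 216, so PT = 6√6.

6√6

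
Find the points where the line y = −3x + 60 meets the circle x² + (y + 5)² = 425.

Substitute y = −3x + 60:
10x² − 390x + 3800 = 0  ⟹  x² − 39x + 380 = 0
x = 20 or x = 19, giving (20, 0) and (19, 3).

(19, 3) and (20, 0)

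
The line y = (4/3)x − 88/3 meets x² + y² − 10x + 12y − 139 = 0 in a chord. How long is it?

The distance from (5, −6) to the line is 50/√25, and r² = 200.
Half the chord is √(r² − d²) = √(100), so the full chord is 20.

20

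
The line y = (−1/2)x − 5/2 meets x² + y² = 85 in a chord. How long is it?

8√5

Centre (0, 0), r² = 85. Perpendicular distance d from centre to line = |5| / √5 = 5/√5.
Chord = 2√(r² − d²) = 2·√(80) = 8√5.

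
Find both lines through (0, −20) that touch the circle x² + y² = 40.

3x − y = 20 and 3x + y = −20

Let a tangent through (0, −20) have slope m. Its distance from (0, 0) must equal 2√10:
(0m − (20))² = 40(m² + 1)
m² − 9 = 0, so m = 3 or m = −3.
With m = 3: 3x − y = 20. With m = −3: 3x + y = −20.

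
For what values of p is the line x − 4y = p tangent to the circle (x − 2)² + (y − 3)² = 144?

For a tangent, require d(centre, line) = r = 12.
|1·2 − 4·3 − p| / √17 = 12
|p − (−10)| = 12√17.

p = −10 ± 12√17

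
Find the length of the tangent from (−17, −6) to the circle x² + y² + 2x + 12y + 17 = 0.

2√59

The centre is (−1, −6) and r = 2√5. The square of the distance from P to the centre is 256 + 0 = 256.
Power of the point: PT² = |PO|² − r² = 236, so PT = 2√59.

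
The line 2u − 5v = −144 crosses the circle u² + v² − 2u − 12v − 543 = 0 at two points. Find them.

(−17, 22) and (3, 30)

From the line, v = (144 + 2u)/5. Substituting:
29u² + 406u − 1479 = 0  ⟹  u² + 14u − 51 = 0
u = 3 or u = −17, giving (3, 30) and (−17, 22).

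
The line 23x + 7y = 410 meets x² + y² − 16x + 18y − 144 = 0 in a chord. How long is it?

17√2

The distance from (8, −9) to the line is 289/√578, and r² = 289.
Half the chord is √(r² − d²) = √(289/2), so the full chord is 17√2.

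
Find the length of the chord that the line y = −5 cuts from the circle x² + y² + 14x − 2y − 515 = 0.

46

Substitute y = −5:
x² + 14x − 480 = 0
x = 16 or x = −30, giving (16, −5) and (−30, −5).
Chord length = distance between (16, −5) and (−30, −5) = √2116 = 46.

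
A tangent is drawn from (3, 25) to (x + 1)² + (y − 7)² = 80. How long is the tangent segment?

2√65

The centre is (−1, 7) and r = 4√5. The square of the distance from P to the centre is 16 + 324 = 340.
By the tangent–radius right angle, tangent length = √(|PO|² − r²) = √260 = 2√65.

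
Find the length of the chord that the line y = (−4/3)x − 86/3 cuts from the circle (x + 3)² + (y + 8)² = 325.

From the line, y = (−86 − 4x)/3. Substituting:
25x² + 550x + 1000 = 0  ⟹  x² + 22x + 40 = 0
x = −2 or x = −20, giving (−2, −26) and (−20, −2).
|(−2, −26) − (−20, −2)| = √((18)² + (−24)²) = 30.

30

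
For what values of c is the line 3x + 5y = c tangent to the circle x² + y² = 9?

For a tangent, require d(centre, line) = r = 3.
|3·0 + 5·0 − c| / √34 = 3
|c| = 3√34.

c = ±3√34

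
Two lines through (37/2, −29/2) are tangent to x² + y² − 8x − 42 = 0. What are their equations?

3x + 7y = −46 and 7x + 3y = 86

A line y − (−29/2) = m(x − (37/2)) is tangent when its distance from (4, 0) is √58:
(−29/2m − (29/2))² = 58(m² + 1)
21m² + 58m + 21 = 0, so m = −3/7 or m = −7/3.
Through (37/2, −29/2) these give 3x + 7y = −46 and 7x + 3y = 86.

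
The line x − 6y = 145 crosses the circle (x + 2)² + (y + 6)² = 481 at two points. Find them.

Express y = (−145 + x)/6 and substitute into the circle:
37x² − 74x − 5291 = 0  ⟹  x² − 2x − 143 = 0
x = 13 or x = −11, giving (13, −22) and (−11, −26).

(−11, −26) and (13, −22)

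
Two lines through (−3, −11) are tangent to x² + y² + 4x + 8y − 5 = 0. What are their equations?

3x − 4y = 35 and 4x + 3y = −45

Let a tangent through (−3, −11) have slope m. Its distance from (−2, −4) must equal 5:
(1m − (7))² = 25(m² + 1)
12m² + 7m − 12 = 0, so m = 3/4 or m = −4/3.
With m = 3/4: 3x − 4y = 35. With m = −4/3: 4x + 3y = −45.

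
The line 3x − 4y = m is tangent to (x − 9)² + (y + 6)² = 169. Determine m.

m = −14 or m = 116

Tangency holds when the distance from the centre (9, −6) to the line equals the radius 13:
|3·9 − 4·(−6) − m| / √25 = 13
|m − (51)| = 13·5, so m = 116 or m = −14.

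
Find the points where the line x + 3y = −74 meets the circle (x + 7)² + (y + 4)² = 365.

From the line, y = (−74 − x)/3. Substituting:
10x² + 250x + 1000 = 0  ⟹  x² + 25x + 100 = 0
x = −5 or x = −20, giving (−5, −23) and (−20, −18).

(−20, −18) and (−5, −23)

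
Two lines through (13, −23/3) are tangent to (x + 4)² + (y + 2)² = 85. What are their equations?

Write the tangent as mx − y + (−23/3 − m·(13)) = 0 and set its distance from the centre to √85:
(−17m − (17/3))² = 85(m² + 1)
54m² + 51m − 14 = 0, so m = 2/9 or m = −7/6.
Through (13, −23/3) these give 2x − 9y = 95 and 7x + 6y = 45.

2x − 9y = 95 and 7x + 6y = 45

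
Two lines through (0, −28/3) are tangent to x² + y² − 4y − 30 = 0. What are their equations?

Write the tangent as mx − y + (−28/3 − m·(0)) = 0 and set its distance from the centre to √34:
(0m − (34/3))² = 34(m² + 1)
9m² − 25 = 0, so m = −5/3 or m = 5/3.
With m = −5/3: 5x + 3y = −28. With m = 5/3: 5x − 3y = 28.

5x + 3y = −28 and 5x − 3y = 28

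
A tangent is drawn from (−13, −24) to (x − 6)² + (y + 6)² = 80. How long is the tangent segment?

11√5

With centre O = (6, −6), |OP|² = 685 and r² = 80.
The tangent meets the radius at right angles, so tangent² = |PO|² − r² = 685 − 80 = 605.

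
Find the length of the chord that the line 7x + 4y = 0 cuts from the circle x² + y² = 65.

2√65

The distance from (0, 0) to the line is 0/√65, and r² = 65.
Chord = 2√(r² − d²) = 2·√(65) = 2√65.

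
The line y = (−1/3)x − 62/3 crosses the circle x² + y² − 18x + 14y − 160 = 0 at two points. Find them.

Substitute y = (−62 − x)/3:
10x² − 80x − 200 = 0  ⟹  x² − 8x − 20 = 0
x = 10 or x = −2, giving (10, −24) and (−2, −20).

(−2, −20) and (10, −24)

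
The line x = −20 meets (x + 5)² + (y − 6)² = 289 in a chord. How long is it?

The line gives x = −20. Substituting into the circle:
y² − 12y − 28 = 0
y = 14 or y = −2, giving (−20, 14) and (−20, −2).
Chord length = distance between (−20, 14) and (−20, −2) = √256 = 16.

16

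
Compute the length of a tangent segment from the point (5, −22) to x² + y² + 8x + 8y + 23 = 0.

The centre is (−4, −4) and r = 3. The square of the distance from P to the centre is 81 + 324 = 405.
By the tangent–radius right angle, tangent length = √(|PO|² − r²) = √396 = 6√11.

6√11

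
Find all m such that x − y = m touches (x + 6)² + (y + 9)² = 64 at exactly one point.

m = 3 ± 8√2

The line touches the circle iff its distance from (−6, −9) is 8:
|1·(−6) − 1·(−9) − m| / √2 = 8
|m − (3)| = 8√2.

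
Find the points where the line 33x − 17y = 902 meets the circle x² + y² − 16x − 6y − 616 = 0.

(16, −22) and (33, 11)

Substitute y = (−902 + 33x)/17:
1378x² − 67522x + 727584 = 0  ⟹  x² − 49x + 528 = 0
x = 33 or x = 16, giving (33, 11) and (16, −22).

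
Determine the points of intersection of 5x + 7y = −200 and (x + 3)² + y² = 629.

Express y = (−200 − 5x)/7 and substitute into the circle:
74x² + 2294x + 9620 = 0  ⟹  x² + 31x + 130 = 0
x = −5 or x = −26, giving (−5, −25) and (−26, −10).

(−26, −10) and (−5, −25)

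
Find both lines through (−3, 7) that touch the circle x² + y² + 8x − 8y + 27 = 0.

x − 2y = −17 and 2x + y = 1

Let a tangent through (−3, 7) have slope m. Its distance from (−4, 4) must equal √5:
[m·(−1) − (−3)]² = 5(m² + 1)
2m² + 3m − 2 = 0, so m = 1/2 or m = −2.
With m = 1/2: x − 2y = −17. With m = −2: 2x + y = 1.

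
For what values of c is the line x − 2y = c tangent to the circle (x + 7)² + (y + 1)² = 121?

c = −5 ± 11√5

Tangency holds when the distance from the centre (−7, −1) to the line equals the radius 11:
|1·(−7) − 2·(−1) − c| / √5 = 11
|c − (−5)| = 11√5.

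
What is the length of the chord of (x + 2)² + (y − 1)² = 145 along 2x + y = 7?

10√5

Express y = −2x + 7 and substitute into the circle:
5x² − 20x − 105 = 0  ⟹  x² − 4x − 21 = 0
x = 7 or x = −3, giving (7, −7) and (−3, 13).
Chord length = distance between (7, −7) and (−3, 13) = √500 = 10√5.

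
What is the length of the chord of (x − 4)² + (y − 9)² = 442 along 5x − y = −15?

8√26

The distance from (4, 9) to the line is 26/√26, and r² = 442.
Chord = 2√(r² − d²) = 2·√(416) = 8√26.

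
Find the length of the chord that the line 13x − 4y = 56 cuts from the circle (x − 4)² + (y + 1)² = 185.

From the line, y = (−56 + 13x)/4. Substituting:
185x² − 1480x = 0  ⟹  x² − 8x = 0
x = 8 or x = 0, giving (8, 12) and (0, −14).
|(8, 12) − (0, −14)| = √((8)² + (26)²) = 2√185.

2√185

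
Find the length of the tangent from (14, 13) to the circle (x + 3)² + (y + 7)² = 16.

The centre is (−3, −7) and r = 4. The square of the distance from P to the centre is 289 + 400 = 689.
By the tangent–radius right angle, tangent length = √(|PO|² − r²) = √673.

√673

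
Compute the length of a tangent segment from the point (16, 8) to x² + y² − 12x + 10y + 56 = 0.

With centre O = (6, −5), |OP|² = 269 and r² = 5.
By the tangent–radius right angle, tangent length = √(|PO|² − r²) = √264 = 2√66.

2√66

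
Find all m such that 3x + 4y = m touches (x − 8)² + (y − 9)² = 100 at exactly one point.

Tangency holds when the distance from the centre (8, 9) to the line equals the radius 10:
|3·8 + 4·9 − m| / √25 = 10
|m − (60)| = 10·5, so m = 110 or m = 10.

m = 10 or m = 110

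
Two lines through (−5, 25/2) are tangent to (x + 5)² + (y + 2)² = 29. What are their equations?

5x + 2y = 0 and 5x − 2y = −50

Let a tangent through (−5, 25/2) have slope m. Its distance from (−5, −2) must equal √29:
[m·(0) − (−29/2)]² = 29(m² + 1)
4m² − 25 = 0, so m = −5/2 or m = 5/2.
Through (−5, 25/2) these give 5x + 2y = 0 and 5x − 2y = −50.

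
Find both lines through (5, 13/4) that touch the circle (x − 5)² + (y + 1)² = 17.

x + 4y = 18 and x − 4y = −8

Let a tangent through (5, 13/4) have slope m. Its distance from (5, −1) must equal √17:
(0m − (−17/4))² = 17(m² + 1)
16m² − 1 = 0, so m = −1/4 or m = 1/4.
Through (5, 13/4) these give x + 4y = 18 and x − 4y = −8.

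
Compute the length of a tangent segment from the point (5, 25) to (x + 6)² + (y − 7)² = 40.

With centre O = (−6, 7), |OP|² = 445 and r² = 40.
Power of the point: PT² = |PO|² − r² = 405, so PT = 9√5.

9√5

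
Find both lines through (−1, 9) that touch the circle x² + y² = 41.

Write the tangent as mx − y + (9 − m·(−1)) = 0 and set its distance from the centre to √41:
[m·(1) − (−9)]² = 41(m² + 1)
20m² − 9m − 20 = 0, so m = 5/4 or m = −4/5.
With m = 5/4: 5x − 4y = −41. With m = −4/5: 4x + 5y = 41.

5x − 4y = −41 and 4x + 5y = 41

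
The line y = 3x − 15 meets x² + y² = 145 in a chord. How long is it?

7√10

Centre (0, 0), r² = 145. Perpendicular distance d from centre to line = |−15| / √10 = 15/√10.
Half the chord is √(r² − d²) = √(245/2), so the full chord is 7√10.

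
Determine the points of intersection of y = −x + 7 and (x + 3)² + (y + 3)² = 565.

Substitute y = −x + 7:
2x² − 14x − 456 = 0  ⟹  x² − 7x − 228 = 0
x = 19 or x = −12, giving (19, −12) and (−12, 19).

(−12, 19) and (19, −12)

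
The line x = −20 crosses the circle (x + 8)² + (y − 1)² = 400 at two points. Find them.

(−20, −15) and (−20, 17)

The line gives x = −20. Substituting into the circle:
y² − 2y − 255 = 0
y = 17 or y = −15, giving (−20, 17) and (−20, −15).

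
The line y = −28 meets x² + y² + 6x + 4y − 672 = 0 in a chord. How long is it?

6

Express y = −28 and substitute into the circle:
x² + 6x = 0
x = 0 or x = −6, giving (0, −28) and (−6, −28).
|(0, −28) − (−6, −28)| = √((6)² + (0)²) = 6.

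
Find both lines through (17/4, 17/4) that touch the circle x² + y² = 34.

3x + 5y = 34 and 5x + 3y = 34

A line y − (17/4) = m(x − (17/4)) is tangent when its distance from (0, 0) is √34:
[m·(−17/4) − (−17/4)]² = 34(m² + 1)
15m² + 34m + 15 = 0, so m = −3/5 or m = −5/3.
With m = −3/5: 3x + 5y = 34. With m = −5/3: 5x + 3y = 34.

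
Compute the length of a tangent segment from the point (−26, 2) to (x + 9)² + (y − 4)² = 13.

The centre is (−9, 4) and r = √13. The square of the distance from P to the centre is 289 + 4 = 293.
Power of the point: PT² = |PO|² − r² = 280, so PT = 2√70.

2√70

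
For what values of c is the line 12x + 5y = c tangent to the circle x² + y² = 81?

c = −117 or c = 117

For a tangent, require d(centre, line) = r = 9.
|12·0 + 5·0 − c| / √169 = 9
|c| = 9·13, so c = 117 or c = −117.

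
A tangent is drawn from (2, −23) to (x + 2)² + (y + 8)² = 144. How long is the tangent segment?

√97

With centre O = (−2, −8), |OP|² = 241 and r² = 144.
The tangent meets the radius at right angles, so tangent² = |PO|² − r² = 241 − 144 = 97.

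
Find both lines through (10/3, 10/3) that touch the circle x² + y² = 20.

A line y − (10/3) = m(x − (10/3)) is tangent when its distance from (0, 0) is 2√5:
(−10/3m − (−10/3))² = 20(m² + 1)
2m² + 5m + 2 = 0, so m = −2 or m = −1/2.
With m = −2: 2x + y = 10. With m = −1/2: x + 2y = 10.

2x + y = 10 and x + 2y = 10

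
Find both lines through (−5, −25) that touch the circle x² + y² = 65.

Write the tangent as mx − y + (−25 − m·(−5)) = 0 and set its distance from the centre to √65:
[m·(5) − (25)]² = 65(m² + 1)
4m² + 25m − 56 = 0, so m = −8 or m = 7/4.
Through (−5, −25) these give 8x + y = −65 and 7x − 4y = 65.

8x + y = −65 and 7x − 4y = 65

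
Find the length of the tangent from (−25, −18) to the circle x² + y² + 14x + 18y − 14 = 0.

3√29

Centre (−7, −9), r² = 144. |PO|² = (−18)² + (−9)² = 405.
Power of the point: PT² = |PO|² − r² = 261, so PT = 3√29.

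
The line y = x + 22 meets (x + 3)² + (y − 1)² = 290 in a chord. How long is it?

16√2

The distance from (−3, 1) to the line is 18/√2, and r² = 290.
Half the chord is √(r² − d²) = √(128), so the full chord is 16√2.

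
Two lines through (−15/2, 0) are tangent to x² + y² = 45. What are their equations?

2x + y = −15 and 2x − y = −15

A line y − (0) = m(x − (−15/2)) is tangent when its distance from (0, 0) is 3√5:
[m·(15/2) − (0)]² = 45(m² + 1)
m² − 4 = 0, so m = −2 or m = 2.
With m = −2: 2x + y = −15. With m = 2: 2x − y = −15.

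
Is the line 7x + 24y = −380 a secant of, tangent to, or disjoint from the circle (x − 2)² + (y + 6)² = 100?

tangent

Centre (2, −6), r² = 100. Distance² from centre to line = (250)²/625 = 100.
Since d² = r², the line is tangent.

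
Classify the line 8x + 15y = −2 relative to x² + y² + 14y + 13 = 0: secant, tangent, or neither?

neither

Substituting the line into the circle gives 289x² − 1648x + 2509 = 0.
Discriminant = (−1648)² − 4·289·(2509) = −184500 < 0.
No real roots: the line does not meet the circle.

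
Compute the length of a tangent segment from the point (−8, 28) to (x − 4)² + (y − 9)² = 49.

2√114

Centre (4, 9), r² = 49. |PO|² = (−12)² + (19)² = 505.
The tangent meets the radius at right angles, so tangent² = |PO|² − r² = 505 − 49 = 456.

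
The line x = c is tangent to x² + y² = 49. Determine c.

c = −7 or c = 7

For a tangent, require d(centre, line) = r = 7.
|1·0 + 0·0 − c| / √1 = 7
|c| = 7, so c = 7 or c = −7.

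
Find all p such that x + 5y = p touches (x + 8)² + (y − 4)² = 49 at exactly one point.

The line touches the circle iff its distance from (−8, 4) is 7:
|1·(−8) + 5·4 − p| / √26 = 7
|p − (12)| = 7√26.

p = 12 ± 7√26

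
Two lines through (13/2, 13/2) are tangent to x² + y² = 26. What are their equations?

Let a tangent through (13/2, 13/2) have slope m. Its distance from (0, 0) must equal √26:
(−13/2m − (−13/2))² = 26(m² + 1)
5m² − 26m + 5 = 0, so m = 5 or m = 1/5.
With m = 5: 5x − y = 26. With m = 1/5: x − 5y = −26.

5x − y = 26 and x − 5y = −26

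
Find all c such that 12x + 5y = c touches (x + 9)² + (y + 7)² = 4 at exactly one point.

Tangency holds when the distance from the centre (−9, −7) to the line equals the radius 2:
|12·(−9) + 5·(−7) − c| / √169 = 2
|c − (−143)| = 2·13, so c = −117 or c = −169.

c = −169 or c = −117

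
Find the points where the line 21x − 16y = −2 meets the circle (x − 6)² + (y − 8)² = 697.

(−10, −13) and (22, 29)

From the line, y = (2 + 21x)/16. Substituting:
697x² − 8364x − 153340 = 0  ⟹  x² − 12x − 220 = 0
x = 22 or x = −10, giving (22, 29) and (−10, −13).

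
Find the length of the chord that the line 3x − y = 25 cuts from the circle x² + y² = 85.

3√10

Centre (0, 0), r² = 85. Perpendicular distance d from centre to line = |−25| / √10 = 25/√10.
Chord = 2√(r² − d²) = 2·√(45/2) = 3√10.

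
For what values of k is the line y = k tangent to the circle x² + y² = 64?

The line touches the circle iff its distance from (0, 0) is 8:
|0·0 + 1·0 − k| / √1 = 8
|k| = 8, so k = 8 or k = −8.

k = −8 or k = 8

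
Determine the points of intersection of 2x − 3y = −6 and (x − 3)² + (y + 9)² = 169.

Substitute y = (6 + 2x)/3:
13x² + 78x − 351 = 0  ⟹  x² + 6x − 27 = 0
x = 3 or x = −9, giving (3, 4) and (−9, −4).

(−9, −4) and (3, 4)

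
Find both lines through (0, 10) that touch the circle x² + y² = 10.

3x + y = 10 and 3x − y = −10

Write the tangent as mx − y + (10 − m·(0)) = 0 and set its distance from the centre to √10:
(0m − (−10))² = 10(m² + 1)
m² − 9 = 0, so m = −3 or m = 3.
With m = −3: 3x + y = 10. With m = 3: 3x − y = −10.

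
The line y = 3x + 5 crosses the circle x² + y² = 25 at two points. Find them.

(−3, −4) and (0, 5)

Express y = 3x + 5 and substitute into the circle:
10x² + 30x = 0  ⟹  x² + 3x = 0
x = 0 or x = −3, giving (0, 5) and (−3, −4).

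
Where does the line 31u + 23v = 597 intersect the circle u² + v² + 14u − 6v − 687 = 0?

(−3, 30) and (20, −1)

From the line, v = (597 − 31u)/23. Substituting:
1490u² − 25330u − 89400 = 0  ⟹  u² − 17u − 60 = 0
u = 20 or u = −3, giving (20, −1) and (−3, 30).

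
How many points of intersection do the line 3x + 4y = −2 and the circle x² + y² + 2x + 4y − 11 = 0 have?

Substituting the line into the circle gives 25x² − 4x − 204 = 0.
Δ = 16 − (−20400) = 20416.
Two real roots: the line is a secant.

2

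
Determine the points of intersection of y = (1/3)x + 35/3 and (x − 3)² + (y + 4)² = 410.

Substitute y = (35 + x)/3:
10x² + 40x − 1400 = 0  ⟹  x² + 4x − 140 = 0
x = 10 or x = −14, giving (10, 15) and (−14, 7).

(−14, 7) and (10, 15)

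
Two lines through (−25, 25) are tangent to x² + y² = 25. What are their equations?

3x + 4y = 25 and 4x + 3y = −25

Let a tangent through (−25, 25) have slope m. Its distance from (0, 0) must equal 5:
[m·(25) − (−25)]² = 25(m² + 1)
12m² + 25m + 12 = 0, so m = −3/4 or m = −4/3.
With m = −3/4: 3x + 4y = 25. With m = −4/3: 4x + 3y = −25.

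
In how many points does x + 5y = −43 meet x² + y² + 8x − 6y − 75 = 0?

0

Centre (−4, 3), r² = 100. Distance² from centre to line = (54)²/26 = 1458/13.
Since d² > r², the line lies outside the circle.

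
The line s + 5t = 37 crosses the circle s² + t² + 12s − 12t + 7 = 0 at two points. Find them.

(−13, 10) and (2, 7)

Express t = (37 − s)/5 and substitute into the circle:
26s² + 286s − 676 = 0  ⟹  s² + 11s − 26 = 0
s = 2 or s = −13, giving (2, 7) and (−13, 10).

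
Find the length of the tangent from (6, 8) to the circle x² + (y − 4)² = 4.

The centre is (0, 4) and r = 2. The square of the distance from P to the centre is 36 + 16 = 52.
By the tangent–radius right angle, tangent length = √(|PO|² − r²) = √48 = 4√3.

4√3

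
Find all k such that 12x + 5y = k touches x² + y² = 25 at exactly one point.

k = −65 or k = 65

For a tangent, require d(centre, line) = r = 5.
|12·0 + 5·0 − k| / √169 = 5
|k| = 5·13, so k = 65 or k = −65.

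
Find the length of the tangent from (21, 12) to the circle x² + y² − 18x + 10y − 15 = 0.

2√78

The centre is (9, −5) and r = 11. The square of the distance from P to the centre is 144 + 289 = 433.
Power of the point: PT² = |PO|² − r² = 312, so PT = 2√78.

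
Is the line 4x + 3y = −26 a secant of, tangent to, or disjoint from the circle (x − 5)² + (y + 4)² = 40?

d² = (4·5 + 3·(−4) − (−26))²/25 = 1156/25; r² = 40.
Since d² > r², the line lies outside the circle.

disjoint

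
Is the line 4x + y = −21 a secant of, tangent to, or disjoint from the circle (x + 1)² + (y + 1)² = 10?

Centre (−1, −1), r² = 10. Distance² from centre to line = (16)²/17 = 256/17.
Since d² > r², the line lies outside the circle.

disjoint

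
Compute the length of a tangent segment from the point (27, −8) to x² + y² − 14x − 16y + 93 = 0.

2√159

The centre is (7, 8) and r = 2√5. The square of the distance from P to the centre is 400 + 256 = 656.
The tangent meets the radius at right angles, so tangent² = |PO|² − r² = 656 − 20 = 636.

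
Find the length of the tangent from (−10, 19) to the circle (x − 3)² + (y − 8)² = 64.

√226

The centre is (3, 8) and r = 8. The square of the distance from P to the centre is 169 + 121 = 290.
Power of the point: PT² = |PO|² − r² = 226, so PT = √226.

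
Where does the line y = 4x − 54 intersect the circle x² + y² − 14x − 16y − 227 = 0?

From the line, y = 4x − 54. Substituting:
17x² − 510x + 3553 = 0  ⟹  x² − 30x + 209 = 0
x = 19 or x = 11, giving (19, 22) and (11, −10).

(11, −10) and (19, 22)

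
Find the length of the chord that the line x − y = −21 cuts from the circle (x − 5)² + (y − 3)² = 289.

Centre (5, 3), r² = 289. Perpendicular distance d from centre to line = |23| / √2 = 23/√2.
Half the chord is √(r² − d²) = √(49/2), so the full chord is 7√2.

7√2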